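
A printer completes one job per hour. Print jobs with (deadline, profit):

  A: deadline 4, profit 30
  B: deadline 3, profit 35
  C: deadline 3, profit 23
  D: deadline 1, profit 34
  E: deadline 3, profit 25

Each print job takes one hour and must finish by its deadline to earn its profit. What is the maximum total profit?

124

Take jobs in profit order; each goes to the latest open slot no later than its deadline.
By profit: B(d3,35), D(d1,34), A(d4,30), E(d3,25), C(d3,23)
B→slot 3; D→slot 1; A→slot 4; E→slot 2; C skipped.
Profit = 34 + 25 + 35 + 30 = 124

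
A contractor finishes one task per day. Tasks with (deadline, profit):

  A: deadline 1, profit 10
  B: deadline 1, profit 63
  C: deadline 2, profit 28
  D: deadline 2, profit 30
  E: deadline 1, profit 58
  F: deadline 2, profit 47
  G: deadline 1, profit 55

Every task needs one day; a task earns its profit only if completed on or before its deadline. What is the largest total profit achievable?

110

Profit order: B=63 E=58 G=55 F=47 D=30 C=28 A=10
Assign: B→slot 1, E skipped, G skipped, F→slot 2, D skipped, C skipped, A skipped.
Slots: [1:B] [2:F]
Profit = 63 + 47 = 110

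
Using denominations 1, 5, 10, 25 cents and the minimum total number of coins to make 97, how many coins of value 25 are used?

3

97 − 3×25→22 − 2×10→2 − 2×1→0
Count of 25: 3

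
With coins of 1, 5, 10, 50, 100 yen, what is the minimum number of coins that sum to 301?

301 = 3×100 + 1×1
Total coins = 3 + 1 = 4

4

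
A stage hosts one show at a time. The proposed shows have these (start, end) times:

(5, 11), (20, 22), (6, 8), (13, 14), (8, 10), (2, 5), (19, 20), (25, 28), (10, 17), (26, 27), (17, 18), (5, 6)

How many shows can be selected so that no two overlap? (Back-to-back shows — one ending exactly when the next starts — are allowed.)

Order by finish time; keep every interval that doesn't clash with the previous kept one.
Sorted by end: (2,5)  (5,6)  (6,8)  (8,10)  (5,11)  (13,14)  (10,17)  (17,18)  (19,20)  (20,22)  (26,27)  (25,28)
take (2,5); take (5,6); take (6,8); take (8,10); skip (5,11); take (13,14); take (17,18); take (19,20); take (20,22); take (26,27).
Selected 9 shows.

9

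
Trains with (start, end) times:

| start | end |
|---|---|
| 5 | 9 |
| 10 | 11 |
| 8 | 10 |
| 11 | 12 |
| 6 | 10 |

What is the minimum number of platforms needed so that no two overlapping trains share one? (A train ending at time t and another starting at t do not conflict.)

Count concurrent intervals with a sweep; the peak is the room count.
starts: [5, 6, 8, 10, 11]
ends:   [9, 10, 10, 11, 12]
s5→1 s6→2 s8→3  — peak 3.

3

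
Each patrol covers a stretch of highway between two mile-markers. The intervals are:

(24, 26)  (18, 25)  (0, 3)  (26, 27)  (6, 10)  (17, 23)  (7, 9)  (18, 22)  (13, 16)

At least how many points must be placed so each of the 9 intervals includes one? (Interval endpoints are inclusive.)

By right end: [0,3]  [7,9]  [6,10]  [13,16]  [18,22]  [17,23]  [18,25]  [24,26]  [26,27]
[0,3] uncovered → point at 3; [7,9] uncovered → point at 9; [13,16] uncovered → point at 16; [18,22] uncovered → point at 22; [24,26] uncovered → point at 26.
Points: 3, 9, 16, 22, 26 (5 total).

5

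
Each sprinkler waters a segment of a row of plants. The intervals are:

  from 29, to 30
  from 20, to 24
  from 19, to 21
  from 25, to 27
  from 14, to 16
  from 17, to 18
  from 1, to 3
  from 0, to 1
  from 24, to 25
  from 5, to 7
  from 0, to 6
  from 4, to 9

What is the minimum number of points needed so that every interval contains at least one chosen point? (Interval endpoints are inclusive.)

7

By right end: [0,1]  [1,3]  [0,6]  [5,7]  [4,9]  [14,16]  [17,18]  [19,21]  [20,24]  [24,25]  [25,27]  [29,30]
[0,1] uncovered → point at 1; [5,7] uncovered → point at 7; [14,16] uncovered → point at 16; [17,18] uncovered → point at 18; [19,21] uncovered → point at 21; [24,25] uncovered → point at 25; [29,30] uncovered → point at 30.
Points: 1, 7, 16, 18, 21, 25, 30 (7 total).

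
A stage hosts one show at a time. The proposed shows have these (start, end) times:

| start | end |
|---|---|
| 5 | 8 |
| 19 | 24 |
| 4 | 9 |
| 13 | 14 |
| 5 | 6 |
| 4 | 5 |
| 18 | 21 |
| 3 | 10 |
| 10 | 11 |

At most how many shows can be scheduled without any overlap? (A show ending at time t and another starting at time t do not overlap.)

5

Order by finish time; keep every interval that doesn't clash with the previous kept one.
Sorted by end: (4,5)  (5,6)  (5,8)  (4,9)  (3,10)  (10,11)  (13,14)  (18,21)  (19,24)
take (4,5); take (5,6); skip (5,8); take (10,11); take (13,14); take (18,21); skip (19,24).
Selected 5 shows.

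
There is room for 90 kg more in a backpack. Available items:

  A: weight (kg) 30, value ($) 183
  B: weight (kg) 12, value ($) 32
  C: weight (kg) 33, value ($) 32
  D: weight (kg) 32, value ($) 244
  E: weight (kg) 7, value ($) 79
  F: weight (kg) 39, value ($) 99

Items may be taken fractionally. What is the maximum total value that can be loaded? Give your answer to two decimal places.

560.85

Sort by value per unit weight and fill in that order.
Ratios (sorted): E 11.29, D 7.62, A 6.10, B 2.67, F 2.54, C 0.97
take E (7 @ 79); take D (32 @ 244); take A (30 @ 183); take B (12 @ 32); take 9/39 of F → 22.85. Capacity used 90/90.
Total value = 560.85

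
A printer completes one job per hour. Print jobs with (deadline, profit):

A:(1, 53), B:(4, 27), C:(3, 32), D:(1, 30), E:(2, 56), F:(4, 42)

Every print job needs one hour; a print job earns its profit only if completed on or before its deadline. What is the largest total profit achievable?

183

Sort by profit descending; place each in the latest free slot ≤ its deadline.
Profit order: E=56 A=53 F=42 C=32 D=30 B=27
Assign: E→slot 2, A→slot 1, F→slot 4, C→slot 3, D skipped, B skipped.
Slots: [1:A] [2:E] [3:C] [4:F]
Profit = 53 + 56 + 32 + 42 = 183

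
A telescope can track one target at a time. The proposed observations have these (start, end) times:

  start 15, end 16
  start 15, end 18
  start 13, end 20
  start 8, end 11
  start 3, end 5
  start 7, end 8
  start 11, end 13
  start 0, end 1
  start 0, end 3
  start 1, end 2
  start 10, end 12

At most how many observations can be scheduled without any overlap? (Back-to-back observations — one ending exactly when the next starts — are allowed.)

7

By end time: (0,1), (1,2), (0,3), (3,5), (7,8), (8,11), (10,12), (11,13), (15,16), (15,18), (13,20).
Pick (0,1); next start ≥ 1 → (1,2); next start ≥ 2 → (3,5); next start ≥ 5 → (7,8); next start ≥ 8 → (8,11); next start ≥ 11 → (11,13); next start ≥ 13 → (15,16).
Selected 7 observations.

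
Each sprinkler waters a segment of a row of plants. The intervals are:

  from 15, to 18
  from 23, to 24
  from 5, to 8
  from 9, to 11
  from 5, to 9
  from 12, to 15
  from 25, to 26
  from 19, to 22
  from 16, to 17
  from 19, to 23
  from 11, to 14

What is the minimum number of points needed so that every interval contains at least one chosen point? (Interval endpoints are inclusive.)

Process intervals by earliest right end; each time one isn't hit yet, stab at its right endpoint.
Sorted: [5,8] [5,9] [9,11] [11,14] [12,15] [16,17] [15,18] [19,22] [19,23] [23,24] [25,26]
{[5,8],[5,9]} hit by 8; {[9,11],[11,14]} hit by 11; {[12,15]} hit by 15; {[16,17],[15,18]} hit by 17; {[19,22],[19,23]} hit by 22; {[23,24]} hit by 24; {[25,26]} hit by 26.
Points: 8, 11, 15, 17, 22, 24, 26 (7 total).

7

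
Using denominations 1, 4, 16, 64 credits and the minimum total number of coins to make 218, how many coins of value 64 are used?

3

Greedy: take as many of the largest coin as possible, then repeat with the remainder.
218 = 3×64 + 1×16 + 2×4 + 2×1
Count of 64: 3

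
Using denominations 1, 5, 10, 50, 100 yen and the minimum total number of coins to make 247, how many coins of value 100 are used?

Greedy: take as many of the largest coin as possible, then repeat with the remainder.
247 − 2×100→47 − 4×10→7 − 1×5→2 − 2×1→0
Count of 100: 2

2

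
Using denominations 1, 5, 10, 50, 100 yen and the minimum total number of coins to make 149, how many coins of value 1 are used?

Use the largest denomination that fits, subtract, and repeat.
149 = 1×100 + 4×10 + 1×5 + 4×1
Count of 1: 4

4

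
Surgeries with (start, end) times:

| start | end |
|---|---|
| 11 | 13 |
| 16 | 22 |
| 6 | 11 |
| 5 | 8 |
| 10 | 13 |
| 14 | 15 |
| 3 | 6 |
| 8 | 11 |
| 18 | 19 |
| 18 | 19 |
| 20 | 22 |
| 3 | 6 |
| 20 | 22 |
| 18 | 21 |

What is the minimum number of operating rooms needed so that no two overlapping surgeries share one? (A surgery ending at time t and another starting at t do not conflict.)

4

Count concurrent intervals with a sweep; the peak is the room count.
starts: [3, 3, 5, 6, 8, 10, 11, 14, 16, 18, 18, 18, 20, 20]
ends:   [6, 6, 8, 11, 11, 13, 13, 15, 19, 19, 21, 22, 22, 22]
s3→1 s3→2 s5→3 e6→2 e6→1 s6→2 e8→1 s8→2 s10→3 e11→2 e11→1 s11→2 e13→1 e13→0 s14→1 e15→0 s16→1 s18→2 s18→3 s18→4  — peak 4.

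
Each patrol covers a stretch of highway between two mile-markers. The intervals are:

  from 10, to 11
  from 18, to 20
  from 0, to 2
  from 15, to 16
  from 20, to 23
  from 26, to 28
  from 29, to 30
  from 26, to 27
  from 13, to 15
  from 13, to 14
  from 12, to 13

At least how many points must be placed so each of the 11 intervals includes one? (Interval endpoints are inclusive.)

7

By right end: [0,2]  [10,11]  [12,13]  [13,14]  [13,15]  [15,16]  [18,20]  [20,23]  [26,27]  [26,28]  [29,30]
[0,2] uncovered → point at 2; [10,11] uncovered → point at 11; [12,13] uncovered → point at 13; [15,16] uncovered → point at 16; [18,20] uncovered → point at 20; [26,27] uncovered → point at 27; [29,30] uncovered → point at 30.
Points: 2, 11, 13, 16, 20, 27, 30 (7 total).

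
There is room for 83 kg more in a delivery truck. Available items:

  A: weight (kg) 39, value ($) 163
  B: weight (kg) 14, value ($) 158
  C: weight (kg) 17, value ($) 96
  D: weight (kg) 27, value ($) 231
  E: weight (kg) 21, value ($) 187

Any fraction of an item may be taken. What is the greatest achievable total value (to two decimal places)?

688.72

Sort by value per unit weight and fill in that order.
Order: B (158/14=11.29) > E (187/21=8.90) > D (231/27=8.56) > C (96/17=5.65) > A (163/39=4.18)
Fill: take B (14 @ 158) → take E (21 @ 187) → take D (27 @ 231) → take C (17 @ 96) → take 4/39 of A → 16.72; 83/83 used.
Total value = 688.72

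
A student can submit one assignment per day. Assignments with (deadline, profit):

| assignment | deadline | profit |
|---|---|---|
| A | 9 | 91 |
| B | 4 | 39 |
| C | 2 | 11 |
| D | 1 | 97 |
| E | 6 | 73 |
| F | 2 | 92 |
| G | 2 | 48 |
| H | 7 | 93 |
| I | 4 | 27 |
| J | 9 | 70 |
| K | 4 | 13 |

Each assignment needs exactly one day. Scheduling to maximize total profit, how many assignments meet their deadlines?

Sort by profit descending; place each in the latest free slot ≤ its deadline.
By profit: D(d1,97), H(d7,93), F(d2,92), A(d9,91), E(d6,73), J(d9,70), G(d2,48), B(d4,39), I(d4,27), K(d4,13), C(d2,11)
D→slot 1; H→slot 7; F→slot 2; A→slot 9; E→slot 6; J→slot 8; G skipped; B→slot 4; I→slot 3; K skipped; C skipped.
8 of 11 scheduled.

8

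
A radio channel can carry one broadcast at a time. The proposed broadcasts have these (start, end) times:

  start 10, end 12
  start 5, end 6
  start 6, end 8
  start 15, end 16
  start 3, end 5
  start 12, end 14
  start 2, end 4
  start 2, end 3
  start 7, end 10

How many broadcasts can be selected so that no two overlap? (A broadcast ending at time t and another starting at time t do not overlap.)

Greedy by earliest finish: after sorting by end time, pick each interval compatible with the last pick.
By end time: (2,3), (2,4), (3,5), (5,6), (6,8), (7,10), (10,12), (12,14), (15,16).
Pick (2,3); next start ≥ 3 → (3,5); next start ≥ 5 → (5,6); next start ≥ 6 → (6,8); next start ≥ 8 → (10,12); next start ≥ 12 → (12,14); next start ≥ 14 → (15,16).
Selected 7 broadcasts.

7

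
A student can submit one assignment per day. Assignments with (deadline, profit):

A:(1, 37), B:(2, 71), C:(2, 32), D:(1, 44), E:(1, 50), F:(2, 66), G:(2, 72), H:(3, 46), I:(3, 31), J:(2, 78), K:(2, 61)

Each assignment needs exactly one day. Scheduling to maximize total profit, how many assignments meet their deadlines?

3

Profit order: J=78 G=72 B=71 F=66 K=61 E=50 H=46 D=44 A=37 C=32 I=31
Assign: J→slot 2, G→slot 1, B skipped, F skipped, K skipped, E skipped, H→slot 3, D skipped, A skipped, C skipped, I skipped.
Slots: [1:G] [2:J] [3:H]
3 of 11 scheduled.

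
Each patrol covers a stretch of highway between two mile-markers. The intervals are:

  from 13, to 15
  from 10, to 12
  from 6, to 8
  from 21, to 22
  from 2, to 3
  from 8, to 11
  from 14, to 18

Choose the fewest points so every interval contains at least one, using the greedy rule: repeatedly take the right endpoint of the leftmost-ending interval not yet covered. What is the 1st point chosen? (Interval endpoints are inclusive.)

3

Sorted: [2,3] [6,8] [8,11] [10,12] [13,15] [14,18] [21,22]
{[2,3]} hit by 3; {[6,8],[8,11]} hit by 8; {[10,12]} hit by 12; {[13,15],[14,18]} hit by 15; {[21,22]} hit by 22.
Points: 3, 8, 12, 15, 22 (5 total).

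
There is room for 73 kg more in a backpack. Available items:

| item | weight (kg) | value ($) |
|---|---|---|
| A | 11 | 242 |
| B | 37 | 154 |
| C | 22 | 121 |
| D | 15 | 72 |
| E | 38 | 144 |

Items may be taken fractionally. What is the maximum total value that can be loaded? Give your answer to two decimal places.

539.05

Ratios (sorted): A 22.00, C 5.50, D 4.80, B 4.16, E 3.79
take A (11 @ 242); take C (22 @ 121); take D (15 @ 72); take 25/37 of B → 104.05. Capacity used 73/73.
Total value = 539.05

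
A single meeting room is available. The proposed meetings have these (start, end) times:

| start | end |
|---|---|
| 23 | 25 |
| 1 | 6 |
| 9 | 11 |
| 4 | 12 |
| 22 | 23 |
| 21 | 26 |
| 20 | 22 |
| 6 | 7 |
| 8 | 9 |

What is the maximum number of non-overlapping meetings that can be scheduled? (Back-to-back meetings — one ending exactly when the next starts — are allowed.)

7

Sorted by end: (1,6)  (6,7)  (8,9)  (9,11)  (4,12)  (20,22)  (22,23)  (23,25)  (21,26)
take (1,6); take (6,7); take (8,9); take (9,11); take (20,22); take (22,23); take (23,25).
Selected 7 meetings.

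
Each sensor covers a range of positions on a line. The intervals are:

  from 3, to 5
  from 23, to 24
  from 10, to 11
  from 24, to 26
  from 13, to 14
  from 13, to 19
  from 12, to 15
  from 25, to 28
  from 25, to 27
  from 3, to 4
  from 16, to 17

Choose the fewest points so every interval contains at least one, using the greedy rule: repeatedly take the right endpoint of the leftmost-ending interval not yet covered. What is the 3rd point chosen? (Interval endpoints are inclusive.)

Sort by right endpoint; whenever an interval is uncovered, place a point at its right end.
Sorted: [3,4] [3,5] [10,11] [13,14] [12,15] [16,17] [13,19] [23,24] [24,26] [25,27] [25,28]
{[3,4],[3,5]} hit by 4; {[10,11]} hit by 11; {[13,14],[12,15]} hit by 14; {[16,17],[13,19]} hit by 17; {[23,24],[24,26]} hit by 24; {[25,27],[25,28]} hit by 27.
Points: 4, 11, 14, 17, 24, 27 (6 total).

14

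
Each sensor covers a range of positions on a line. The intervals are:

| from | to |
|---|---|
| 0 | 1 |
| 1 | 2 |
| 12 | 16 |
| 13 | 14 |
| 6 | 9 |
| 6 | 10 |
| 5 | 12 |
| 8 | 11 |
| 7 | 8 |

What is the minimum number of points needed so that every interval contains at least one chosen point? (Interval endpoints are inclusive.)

3

Sorted: [0,1] [1,2] [7,8] [6,9] [6,10] [8,11] [5,12] [13,14] [12,16]
{[0,1],[1,2]} hit by 1; {[7,8],[6,9],[6,10],[8,11],[5,12]} hit by 8; {[13,14],[12,16]} hit by 14.
Points: 1, 8, 14 (3 total).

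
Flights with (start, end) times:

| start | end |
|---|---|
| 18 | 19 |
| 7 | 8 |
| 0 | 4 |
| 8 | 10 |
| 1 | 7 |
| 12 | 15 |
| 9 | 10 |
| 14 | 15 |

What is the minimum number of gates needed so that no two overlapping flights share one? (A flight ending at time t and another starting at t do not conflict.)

starts: [0, 1, 7, 8, 9, 12, 14, 18]
ends:   [4, 7, 8, 10, 10, 15, 15, 19]
s0→1 s1→2  — peak 2.

2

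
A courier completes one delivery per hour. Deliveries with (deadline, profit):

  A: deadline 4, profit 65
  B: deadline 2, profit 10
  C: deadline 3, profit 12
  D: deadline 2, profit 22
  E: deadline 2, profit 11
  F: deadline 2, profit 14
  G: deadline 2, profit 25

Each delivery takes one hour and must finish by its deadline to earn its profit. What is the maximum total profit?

Take jobs in profit order; each goes to the latest open slot no later than its deadline.
Profit order: A=65 G=25 D=22 F=14 C=12 E=11 B=10
Assign: A→slot 4, G→slot 2, D→slot 1, F skipped, C→slot 3, E skipped, B skipped.
Slots: [1:D] [2:G] [3:C] [4:A]
Profit = 22 + 25 + 12 + 65 = 124

124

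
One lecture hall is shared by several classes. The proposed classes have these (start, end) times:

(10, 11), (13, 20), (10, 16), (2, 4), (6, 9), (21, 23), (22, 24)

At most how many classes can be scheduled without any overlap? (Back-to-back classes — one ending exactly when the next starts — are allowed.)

5

By end time: (2,4), (6,9), (10,11), (10,16), (13,20), (21,23), (22,24).
Pick (2,4); next start ≥ 4 → (6,9); next start ≥ 9 → (10,11); next start ≥ 11 → (13,20); next start ≥ 20 → (21,23).
Selected 5 classes.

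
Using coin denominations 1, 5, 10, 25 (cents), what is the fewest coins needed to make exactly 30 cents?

Use the largest denomination that fits, subtract, and repeat.
30 − 1×25→5 − 1×5→0
Total coins = 1 + 1 = 2

2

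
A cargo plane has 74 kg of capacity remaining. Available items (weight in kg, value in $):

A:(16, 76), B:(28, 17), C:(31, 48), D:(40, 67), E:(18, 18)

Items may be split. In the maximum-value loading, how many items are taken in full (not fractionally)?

Ratios (sorted): A 4.75, D 1.68, C 1.55, E 1.00, B 0.61
take A (16 @ 76); take D (40 @ 67); take 18/31 of C → 27.87. Capacity used 74/74.
2 item(s) taken whole; one partial (take 18/31 of C).

2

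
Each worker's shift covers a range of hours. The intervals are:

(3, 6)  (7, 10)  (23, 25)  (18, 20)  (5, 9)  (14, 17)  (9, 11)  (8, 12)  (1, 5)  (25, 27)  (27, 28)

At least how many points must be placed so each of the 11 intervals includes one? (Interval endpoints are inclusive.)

6

Sorted: [1,5] [3,6] [5,9] [7,10] [9,11] [8,12] [14,17] [18,20] [23,25] [25,27] [27,28]
{[1,5],[3,6],[5,9]} hit by 5; {[7,10],[9,11],[8,12]} hit by 10; {[14,17]} hit by 17; {[18,20]} hit by 20; {[23,25],[25,27]} hit by 25; {[27,28]} hit by 28.
Points: 5, 10, 17, 20, 25, 28 (6 total).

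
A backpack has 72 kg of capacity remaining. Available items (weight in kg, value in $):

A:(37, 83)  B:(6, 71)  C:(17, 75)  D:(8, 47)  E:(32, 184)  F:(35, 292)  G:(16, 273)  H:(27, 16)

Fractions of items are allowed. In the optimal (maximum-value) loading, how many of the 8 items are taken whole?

Ratios (sorted): G 17.06, B 11.83, F 8.34, D 5.88, E 5.75, C 4.41, A 2.24, H 0.59
take G (16 @ 273); take B (6 @ 71); take F (35 @ 292); take D (8 @ 47); take 7/32 of E → 40.25. Capacity used 72/72.
4 item(s) taken whole; one partial (take 7/32 of E).

4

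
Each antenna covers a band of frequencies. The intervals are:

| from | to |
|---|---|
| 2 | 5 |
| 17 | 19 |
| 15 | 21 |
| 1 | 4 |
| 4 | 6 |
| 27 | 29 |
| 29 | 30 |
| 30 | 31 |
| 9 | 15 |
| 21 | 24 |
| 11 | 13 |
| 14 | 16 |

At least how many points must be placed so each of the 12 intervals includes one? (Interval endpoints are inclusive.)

7

Sorted: [1,4] [2,5] [4,6] [11,13] [9,15] [14,16] [17,19] [15,21] [21,24] [27,29] [29,30] [30,31]
{[1,4],[2,5],[4,6]} hit by 4; {[11,13],[9,15]} hit by 13; {[14,16]} hit by 16; {[17,19],[15,21]} hit by 19; {[21,24]} hit by 24; {[27,29],[29,30]} hit by 29; {[30,31]} hit by 31.
Points: 4, 13, 16, 19, 24, 29, 31 (7 total).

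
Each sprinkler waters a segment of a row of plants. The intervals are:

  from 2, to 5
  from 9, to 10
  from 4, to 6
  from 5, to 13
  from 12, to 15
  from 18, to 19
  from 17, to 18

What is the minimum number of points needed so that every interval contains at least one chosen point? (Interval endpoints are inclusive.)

4

Sorted: [2,5] [4,6] [9,10] [5,13] [12,15] [17,18] [18,19]
{[2,5],[4,6]} hit by 5; {[9,10],[5,13]} hit by 10; {[12,15]} hit by 15; {[17,18],[18,19]} hit by 18.
Points: 5, 10, 15, 18 (4 total).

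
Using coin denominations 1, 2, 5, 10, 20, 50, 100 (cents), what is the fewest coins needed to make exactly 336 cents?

336 − 3×100→36 − 1×20→16 − 1×10→6 − 1×5→1 − 1×1→0
Total coins = 3 + 1 + 1 + 1 + 1 = 7

7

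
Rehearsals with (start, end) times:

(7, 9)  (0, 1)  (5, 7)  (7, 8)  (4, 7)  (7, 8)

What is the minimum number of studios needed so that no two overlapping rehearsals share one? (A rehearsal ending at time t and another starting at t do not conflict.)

3

Events (time:±→running): 0:+→1 1:-→0 4:+→1 5:+→2 7:-→1 7:-→0 7:+→1 7:+→2 7:+→3 … peak 3.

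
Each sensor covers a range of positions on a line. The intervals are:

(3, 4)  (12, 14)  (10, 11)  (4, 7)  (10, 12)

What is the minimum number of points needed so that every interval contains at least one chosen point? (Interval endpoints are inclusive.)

3

Sort by right endpoint; whenever an interval is uncovered, place a point at its right end.
Sorted: [3,4] [4,7] [10,11] [10,12] [12,14]
{[3,4],[4,7]} hit by 4; {[10,11],[10,12]} hit by 11; {[12,14]} hit by 14.
Points: 4, 11, 14 (3 total).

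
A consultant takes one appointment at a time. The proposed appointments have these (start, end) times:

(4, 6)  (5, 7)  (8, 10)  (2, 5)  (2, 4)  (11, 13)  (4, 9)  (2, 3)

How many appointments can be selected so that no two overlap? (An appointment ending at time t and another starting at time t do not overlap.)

4

By end time: (2,3), (2,4), (2,5), (4,6), (5,7), (4,9), (8,10), (11,13).
Pick (2,3); next start ≥ 3 → (4,6); next start ≥ 6 → (8,10); next start ≥ 10 → (11,13).
Selected 4 appointments.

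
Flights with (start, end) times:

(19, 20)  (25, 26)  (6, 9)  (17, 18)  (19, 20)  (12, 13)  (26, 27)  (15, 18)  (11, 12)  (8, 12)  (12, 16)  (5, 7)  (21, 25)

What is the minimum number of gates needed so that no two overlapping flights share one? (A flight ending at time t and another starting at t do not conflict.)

2

Events (time:±→running): 5:+→1 6:+→2 … peak 2.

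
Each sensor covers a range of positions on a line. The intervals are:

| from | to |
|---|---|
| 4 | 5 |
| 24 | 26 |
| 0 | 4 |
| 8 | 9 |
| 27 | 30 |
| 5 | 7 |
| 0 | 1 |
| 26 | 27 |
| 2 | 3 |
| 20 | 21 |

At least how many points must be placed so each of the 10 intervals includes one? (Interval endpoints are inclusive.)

7

Sort by right endpoint; whenever an interval is uncovered, place a point at its right end.
Sorted: [0,1] [2,3] [0,4] [4,5] [5,7] [8,9] [20,21] [24,26] [26,27] [27,30]
{[0,1]} hit by 1; {[2,3],[0,4]} hit by 3; {[4,5],[5,7]} hit by 5; {[8,9]} hit by 9; {[20,21]} hit by 21; {[24,26],[26,27]} hit by 26; {[27,30]} hit by 30.
Points: 1, 3, 5, 9, 21, 26, 30 (7 total).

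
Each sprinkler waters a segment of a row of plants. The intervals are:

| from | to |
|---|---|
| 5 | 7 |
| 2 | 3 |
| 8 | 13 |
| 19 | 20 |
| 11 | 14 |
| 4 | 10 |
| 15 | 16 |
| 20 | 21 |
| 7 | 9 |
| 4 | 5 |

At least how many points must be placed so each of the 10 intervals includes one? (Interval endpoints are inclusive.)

Process intervals by earliest right end; each time one isn't hit yet, stab at its right endpoint.
Sorted: [2,3] [4,5] [5,7] [7,9] [4,10] [8,13] [11,14] [15,16] [19,20] [20,21]
{[2,3]} hit by 3; {[4,5],[5,7]} hit by 5; {[7,9],[4,10],[8,13]} hit by 9; {[11,14]} hit by 14; {[15,16]} hit by 16; {[19,20],[20,21]} hit by 20.
Points: 3, 5, 9, 14, 16, 20 (6 total).

6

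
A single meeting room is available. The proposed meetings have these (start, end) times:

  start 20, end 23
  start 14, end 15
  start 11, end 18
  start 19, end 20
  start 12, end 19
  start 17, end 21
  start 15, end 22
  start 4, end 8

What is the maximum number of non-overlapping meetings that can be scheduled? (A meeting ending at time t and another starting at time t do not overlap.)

Greedy by earliest finish: after sorting by end time, pick each interval compatible with the last pick.
By end time: (4,8), (14,15), (11,18), (12,19), (19,20), (17,21), (15,22), (20,23).
Pick (4,8); next start ≥ 8 → (14,15); next start ≥ 15 → (19,20); next start ≥ 20 → (20,23).
Selected 4 meetings.

4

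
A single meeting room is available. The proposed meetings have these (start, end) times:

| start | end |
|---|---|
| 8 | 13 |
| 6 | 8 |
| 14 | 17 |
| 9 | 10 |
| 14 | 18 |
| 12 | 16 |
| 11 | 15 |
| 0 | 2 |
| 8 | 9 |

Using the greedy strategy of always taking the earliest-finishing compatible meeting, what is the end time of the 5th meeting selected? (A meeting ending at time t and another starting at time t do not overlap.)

By end time: (0,2), (6,8), (8,9), (9,10), (8,13), (11,15), (12,16), (14,17), (14,18).
Pick (0,2); next start ≥ 2 → (6,8); next start ≥ 8 → (8,9); next start ≥ 9 → (9,10); next start ≥ 10 → (11,15).
Selected: (0,2) (6,8) (8,9) (9,10) (11,15)

15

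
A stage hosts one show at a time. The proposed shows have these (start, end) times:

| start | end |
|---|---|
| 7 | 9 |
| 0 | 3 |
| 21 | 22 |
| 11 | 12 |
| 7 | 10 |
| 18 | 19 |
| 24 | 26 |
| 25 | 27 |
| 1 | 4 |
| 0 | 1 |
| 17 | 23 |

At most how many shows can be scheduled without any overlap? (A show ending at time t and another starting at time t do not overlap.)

7

Sorted by end: (0,1)  (0,3)  (1,4)  (7,9)  (7,10)  (11,12)  (18,19)  (21,22)  (17,23)  (24,26)  (25,27)
take (0,1); take (1,4); take (7,9); skip (7,10); take (11,12); take (18,19); take (21,22); take (24,26).
Selected 7 shows.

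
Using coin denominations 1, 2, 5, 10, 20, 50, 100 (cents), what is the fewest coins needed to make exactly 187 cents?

6

Use the largest denomination that fits, subtract, and repeat.
187 − 1×100→87 − 1×50→37 − 1×20→17 − 1×10→7 − 1×5→2 − 1×2→0
Total coins = 1 + 1 + 1 + 1 + 1 + 1 = 6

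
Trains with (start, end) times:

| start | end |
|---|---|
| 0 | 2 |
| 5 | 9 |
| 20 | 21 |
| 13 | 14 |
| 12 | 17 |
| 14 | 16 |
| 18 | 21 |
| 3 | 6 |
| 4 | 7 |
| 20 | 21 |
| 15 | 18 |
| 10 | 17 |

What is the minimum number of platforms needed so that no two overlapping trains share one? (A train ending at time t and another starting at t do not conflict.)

4

Events (time:±→running): 0:+→1 2:-→0 3:+→1 4:+→2 5:+→3 6:-→2 7:-→1 9:-→0 10:+→1 12:+→2 13:+→3 14:-→2 14:+→3 15:+→4 … peak 4.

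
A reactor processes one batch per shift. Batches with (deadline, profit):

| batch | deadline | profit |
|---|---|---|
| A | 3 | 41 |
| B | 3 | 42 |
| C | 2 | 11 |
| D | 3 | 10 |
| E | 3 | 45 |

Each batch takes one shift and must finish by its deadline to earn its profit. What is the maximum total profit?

128

Take jobs in profit order; each goes to the latest open slot no later than its deadline.
By profit: E(d3,45), B(d3,42), A(d3,41), C(d2,11), D(d3,10)
E→slot 3; B→slot 2; A→slot 1; C skipped; D skipped.
Profit = 41 + 42 + 45 = 128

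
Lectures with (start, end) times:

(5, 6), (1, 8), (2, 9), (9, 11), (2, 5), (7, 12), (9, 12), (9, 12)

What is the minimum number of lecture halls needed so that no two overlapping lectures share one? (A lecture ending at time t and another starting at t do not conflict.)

4

Events (time:±→running): 1:+→1 2:+→2 2:+→3 5:-→2 5:+→3 6:-→2 7:+→3 8:-→2 9:-→1 9:+→2 9:+→3 9:+→4 … peak 4.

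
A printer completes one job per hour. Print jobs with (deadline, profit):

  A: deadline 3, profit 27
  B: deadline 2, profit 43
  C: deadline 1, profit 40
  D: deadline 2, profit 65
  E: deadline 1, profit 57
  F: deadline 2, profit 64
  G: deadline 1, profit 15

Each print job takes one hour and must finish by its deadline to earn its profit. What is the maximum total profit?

By profit: D(d2,65), F(d2,64), E(d1,57), B(d2,43), C(d1,40), A(d3,27), G(d1,15)
D→slot 2; F→slot 1; E skipped; B skipped; C skipped; A→slot 3; G skipped.
Profit = 64 + 65 + 27 = 156

156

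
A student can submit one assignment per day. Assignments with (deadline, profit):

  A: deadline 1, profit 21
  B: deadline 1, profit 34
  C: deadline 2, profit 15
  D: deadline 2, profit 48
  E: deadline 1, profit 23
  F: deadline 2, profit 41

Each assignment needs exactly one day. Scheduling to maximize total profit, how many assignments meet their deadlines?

2

By profit: D(d2,48), F(d2,41), B(d1,34), E(d1,23), A(d1,21), C(d2,15)
D→slot 2; F→slot 1; B skipped; E skipped; A skipped; C skipped.
2 of 6 scheduled.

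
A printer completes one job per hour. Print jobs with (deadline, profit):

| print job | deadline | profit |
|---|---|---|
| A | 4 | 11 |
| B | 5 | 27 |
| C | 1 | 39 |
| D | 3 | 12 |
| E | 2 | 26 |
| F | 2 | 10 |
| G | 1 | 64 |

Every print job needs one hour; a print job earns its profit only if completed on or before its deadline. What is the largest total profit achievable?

Profit order: G=64 C=39 B=27 E=26 D=12 A=11 F=10
Assign: G→slot 1, C skipped, B→slot 5, E→slot 2, D→slot 3, A→slot 4, F skipped.
Slots: [1:G] [2:E] [3:D] [4:A] [5:B]
Profit = 64 + 26 + 12 + 11 + 27 = 140

140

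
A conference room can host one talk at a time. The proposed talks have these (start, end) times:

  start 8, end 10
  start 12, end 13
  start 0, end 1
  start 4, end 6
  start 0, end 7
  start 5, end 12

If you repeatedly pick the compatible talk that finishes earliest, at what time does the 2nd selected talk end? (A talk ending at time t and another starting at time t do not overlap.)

6

Order by finish time; keep every interval that doesn't clash with the previous kept one.
By end time: (0,1), (4,6), (0,7), (8,10), (5,12), (12,13).
Pick (0,1); next start ≥ 1 → (4,6); next start ≥ 6 → (8,10); next start ≥ 10 → (12,13).
Selected: (0,1) (4,6) (8,10) (12,13)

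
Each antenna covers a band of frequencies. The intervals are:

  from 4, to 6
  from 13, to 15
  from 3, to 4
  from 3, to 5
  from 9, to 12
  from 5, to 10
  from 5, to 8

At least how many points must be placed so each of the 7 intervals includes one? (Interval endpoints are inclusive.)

4

Process intervals by earliest right end; each time one isn't hit yet, stab at its right endpoint.
Sorted: [3,4] [3,5] [4,6] [5,8] [5,10] [9,12] [13,15]
{[3,4],[3,5],[4,6]} hit by 4; {[5,8],[5,10]} hit by 8; {[9,12]} hit by 12; {[13,15]} hit by 15.
Points: 4, 8, 12, 15 (4 total).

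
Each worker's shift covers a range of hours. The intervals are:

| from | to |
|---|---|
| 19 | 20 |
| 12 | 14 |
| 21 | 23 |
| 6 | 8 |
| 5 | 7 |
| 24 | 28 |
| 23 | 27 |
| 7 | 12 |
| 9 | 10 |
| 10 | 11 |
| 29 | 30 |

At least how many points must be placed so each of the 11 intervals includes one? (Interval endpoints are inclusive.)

Process intervals by earliest right end; each time one isn't hit yet, stab at its right endpoint.
By right end: [5,7]  [6,8]  [9,10]  [10,11]  [7,12]  [12,14]  [19,20]  [21,23]  [23,27]  [24,28]  [29,30]
[5,7] uncovered → point at 7; [9,10] uncovered → point at 10; [12,14] uncovered → point at 14; [19,20] uncovered → point at 20; [21,23] uncovered → point at 23; [24,28] uncovered → point at 28; [29,30] uncovered → point at 30.
Points: 7, 10, 14, 20, 23, 28, 30 (7 total).

7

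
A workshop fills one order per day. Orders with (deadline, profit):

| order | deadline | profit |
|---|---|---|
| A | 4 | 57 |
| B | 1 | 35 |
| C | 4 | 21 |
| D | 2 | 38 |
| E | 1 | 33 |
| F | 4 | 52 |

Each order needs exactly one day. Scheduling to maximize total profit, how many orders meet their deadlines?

Take jobs in profit order; each goes to the latest open slot no later than its deadline.
Profit order: A=57 F=52 D=38 B=35 E=33 C=21
Assign: A→slot 4, F→slot 3, D→slot 2, B→slot 1, E skipped, C skipped.
Slots: [1:B] [2:D] [3:F] [4:A]
4 of 6 scheduled.

4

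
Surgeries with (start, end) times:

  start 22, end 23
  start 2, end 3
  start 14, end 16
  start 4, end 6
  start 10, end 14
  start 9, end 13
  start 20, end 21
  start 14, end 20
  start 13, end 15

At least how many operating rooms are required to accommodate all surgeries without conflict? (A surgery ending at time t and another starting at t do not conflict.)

The answer is the maximum number of intervals overlapping at any instant.
Events (time:±→running): 2:+→1 3:-→0 4:+→1 6:-→0 9:+→1 10:+→2 13:-→1 13:+→2 14:-→1 14:+→2 14:+→3 … peak 3.

3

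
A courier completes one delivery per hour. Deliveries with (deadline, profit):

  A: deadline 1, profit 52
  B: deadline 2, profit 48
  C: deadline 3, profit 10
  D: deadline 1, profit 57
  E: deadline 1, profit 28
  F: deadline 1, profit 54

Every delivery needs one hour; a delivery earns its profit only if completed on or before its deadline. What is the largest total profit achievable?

Profit order: D=57 F=54 A=52 B=48 E=28 C=10
Assign: D→slot 1, F skipped, A skipped, B→slot 2, E skipped, C→slot 3.
Slots: [1:D] [2:B] [3:C]
Profit = 57 + 48 + 10 = 115

115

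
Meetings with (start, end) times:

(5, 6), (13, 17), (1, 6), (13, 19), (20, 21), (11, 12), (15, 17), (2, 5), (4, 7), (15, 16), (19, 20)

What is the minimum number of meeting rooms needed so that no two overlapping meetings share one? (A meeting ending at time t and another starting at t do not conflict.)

4

Events (time:±→running): 1:+→1 2:+→2 4:+→3 5:-→2 5:+→3 6:-→2 6:-→1 7:-→0 11:+→1 12:-→0 13:+→1 13:+→2 15:+→3 15:+→4 … peak 4.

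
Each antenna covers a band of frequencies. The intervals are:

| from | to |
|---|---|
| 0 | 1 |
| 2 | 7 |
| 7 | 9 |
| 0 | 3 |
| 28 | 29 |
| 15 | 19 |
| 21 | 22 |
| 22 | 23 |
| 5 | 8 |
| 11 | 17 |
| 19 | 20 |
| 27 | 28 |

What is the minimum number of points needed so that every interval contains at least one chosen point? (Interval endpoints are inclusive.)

6

Sorted: [0,1] [0,3] [2,7] [5,8] [7,9] [11,17] [15,19] [19,20] [21,22] [22,23] [27,28] [28,29]
{[0,1],[0,3]} hit by 1; {[2,7],[5,8],[7,9]} hit by 7; {[11,17],[15,19]} hit by 17; {[19,20]} hit by 20; {[21,22],[22,23]} hit by 22; {[27,28],[28,29]} hit by 28.
Points: 1, 7, 17, 20, 22, 28 (6 total).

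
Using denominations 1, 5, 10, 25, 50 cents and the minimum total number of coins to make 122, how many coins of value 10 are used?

122 − 2×50→22 − 2×10→2 − 2×1→0
Count of 10: 2

2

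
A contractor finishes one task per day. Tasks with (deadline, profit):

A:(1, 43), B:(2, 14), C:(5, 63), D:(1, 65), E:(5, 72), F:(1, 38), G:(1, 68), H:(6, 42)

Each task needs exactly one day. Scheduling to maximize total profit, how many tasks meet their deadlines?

Sort by profit descending; place each in the latest free slot ≤ its deadline.
Profit order: E=72 G=68 D=65 C=63 A=43 H=42 F=38 B=14
Assign: E→slot 5, G→slot 1, D skipped, C→slot 4, A skipped, H→slot 6, F skipped, B→slot 2.
Slots: [1:G] [2:B] [4:C] [5:E] [6:H]
5 of 8 scheduled.

5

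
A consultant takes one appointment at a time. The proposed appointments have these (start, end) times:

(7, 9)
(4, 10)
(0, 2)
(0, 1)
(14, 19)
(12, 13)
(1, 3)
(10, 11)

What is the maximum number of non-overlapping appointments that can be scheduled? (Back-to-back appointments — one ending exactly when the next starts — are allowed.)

By end time: (0,1), (0,2), (1,3), (7,9), (4,10), (10,11), (12,13), (14,19).
Pick (0,1); next start ≥ 1 → (1,3); next start ≥ 3 → (7,9); next start ≥ 9 → (10,11); next start ≥ 11 → (12,13); next start ≥ 13 → (14,19).
Selected 6 appointments.

6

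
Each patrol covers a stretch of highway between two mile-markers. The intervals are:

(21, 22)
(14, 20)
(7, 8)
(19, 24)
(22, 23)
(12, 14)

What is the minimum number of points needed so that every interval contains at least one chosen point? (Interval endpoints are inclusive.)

By right end: [7,8]  [12,14]  [14,20]  [21,22]  [22,23]  [19,24]
[7,8] uncovered → point at 8; [12,14] uncovered → point at 14; [21,22] uncovered → point at 22.
Points: 8, 14, 22 (3 total).

3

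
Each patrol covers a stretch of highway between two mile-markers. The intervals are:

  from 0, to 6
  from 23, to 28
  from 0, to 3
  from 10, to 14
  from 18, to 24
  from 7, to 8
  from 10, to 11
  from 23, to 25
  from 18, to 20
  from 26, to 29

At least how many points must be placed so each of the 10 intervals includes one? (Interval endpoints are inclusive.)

By right end: [0,3]  [0,6]  [7,8]  [10,11]  [10,14]  [18,20]  [18,24]  [23,25]  [23,28]  [26,29]
[0,3] uncovered → point at 3; [7,8] uncovered → point at 8; [10,11] uncovered → point at 11; [18,20] uncovered → point at 20; [23,25] uncovered → point at 25; [26,29] uncovered → point at 29.
Points: 3, 8, 11, 20, 25, 29 (6 total).

6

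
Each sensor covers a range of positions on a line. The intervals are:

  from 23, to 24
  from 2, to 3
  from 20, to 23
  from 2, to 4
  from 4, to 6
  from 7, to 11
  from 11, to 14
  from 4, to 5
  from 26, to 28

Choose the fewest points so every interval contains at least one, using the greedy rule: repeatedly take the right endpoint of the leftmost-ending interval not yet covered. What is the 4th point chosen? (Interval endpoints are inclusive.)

23

Sorted: [2,3] [2,4] [4,5] [4,6] [7,11] [11,14] [20,23] [23,24] [26,28]
{[2,3],[2,4]} hit by 3; {[4,5],[4,6]} hit by 5; {[7,11],[11,14]} hit by 11; {[20,23],[23,24]} hit by 23; {[26,28]} hit by 28.
Points: 3, 5, 11, 23, 28 (5 total).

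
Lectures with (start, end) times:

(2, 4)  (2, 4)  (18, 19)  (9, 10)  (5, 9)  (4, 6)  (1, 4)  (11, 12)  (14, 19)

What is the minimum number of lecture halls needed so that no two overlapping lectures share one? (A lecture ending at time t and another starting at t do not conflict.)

Count concurrent intervals with a sweep; the peak is the room count.
starts: [1, 2, 2, 4, 5, 9, 11, 14, 18]
ends:   [4, 4, 4, 6, 9, 10, 12, 19, 19]
s1→1 s2→2 s2→3  — peak 3.

3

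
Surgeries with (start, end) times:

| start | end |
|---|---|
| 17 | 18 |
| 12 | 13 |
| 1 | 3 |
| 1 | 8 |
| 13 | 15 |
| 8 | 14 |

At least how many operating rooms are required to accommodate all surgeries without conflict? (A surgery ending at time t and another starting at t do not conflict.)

The answer is the maximum number of intervals overlapping at any instant.
starts: [1, 1, 8, 12, 13, 17]
ends:   [3, 8, 13, 14, 15, 18]
s1→1 s1→2  — peak 2.

2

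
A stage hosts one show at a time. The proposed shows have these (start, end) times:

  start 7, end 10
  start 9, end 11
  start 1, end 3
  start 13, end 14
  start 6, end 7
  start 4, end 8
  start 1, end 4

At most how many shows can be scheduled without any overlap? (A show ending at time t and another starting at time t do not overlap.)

4

Sorted by end: (1,3)  (1,4)  (6,7)  (4,8)  (7,10)  (9,11)  (13,14)
take (1,3); take (6,7); take (7,10); take (13,14).
Selected 4 shows.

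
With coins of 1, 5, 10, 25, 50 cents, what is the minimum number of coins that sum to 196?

7

Greedy: take as many of the largest coin as possible, then repeat with the remainder.
196 = 3×50 + 1×25 + 2×10 + 1×1
Total coins = 3 + 1 + 2 + 1 = 7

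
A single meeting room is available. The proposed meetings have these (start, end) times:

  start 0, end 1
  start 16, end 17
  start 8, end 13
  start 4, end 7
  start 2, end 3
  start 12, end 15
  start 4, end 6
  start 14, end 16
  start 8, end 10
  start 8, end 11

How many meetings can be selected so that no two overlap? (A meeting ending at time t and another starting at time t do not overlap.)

6

By end time: (0,1), (2,3), (4,6), (4,7), (8,10), (8,11), (8,13), (12,15), (14,16), (16,17).
Pick (0,1); next start ≥ 1 → (2,3); next start ≥ 3 → (4,6); next start ≥ 6 → (8,10); next start ≥ 10 → (12,15); next start ≥ 15 → (16,17).
Selected 6 meetings.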